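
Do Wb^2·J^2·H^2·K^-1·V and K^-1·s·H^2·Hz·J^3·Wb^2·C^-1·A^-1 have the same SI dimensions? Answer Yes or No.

No

Left side:
  Wb = V·s (flux: a volt is a weber per second),
      = kg·m²·s⁻²·A⁻¹.
  So Wb² = kg²·m⁴·s⁻⁴·A⁻².
  J = N·m (work = force × distance),
      = kg·m²·s⁻².
  So J² = kg²·m⁴·s⁻⁴.
  H = Wb/A (inductance = flux per current),
      = kg·m²·s⁻²·A⁻².
  So H² = kg²·m⁴·s⁻⁴·A⁻⁴.
  V = W/A (potential = power per current),
      = kg·m²·s⁻³·A⁻¹.
  Combining: Wb²·J²·H²·K⁻¹·V = (kg²·m⁴·s⁻⁴·A⁻²) · (kg²·m⁴·s⁻⁴) · (kg²·m⁴·s⁻⁴·A⁻⁴) · K⁻¹ · (kg·m²·s⁻³·A⁻¹) = kg⁷·m¹⁴·s⁻¹⁵·A⁻⁷·K⁻¹.
Right side:
  H = Wb/A (inductance = flux per current),
      = kg·m²·s⁻²·A⁻².
  So H² = kg²·m⁴·s⁻⁴·A⁻⁴.
  Hz = 1/s = s⁻¹ (frequency is cycles per second).
  J = N·m (work = force × distance),
      = kg·m²·s⁻².
  So J³ = kg³·m⁶·s⁻⁶.
  Wb = V·s (flux: a volt is a weber per second),
      = kg·m²·s⁻²·A⁻¹.
  So Wb² = kg²·m⁴·s⁻⁴·A⁻².
  C = A·s = s·A (charge = current × time).
  So C⁻¹ = s⁻¹·A⁻¹.
  Combining: K⁻¹·s·H²·Hz·J³·Wb²·C⁻¹·A⁻¹ = K⁻¹ · s · (kg²·m⁴·s⁻⁴·A⁻⁴) · s⁻¹ · (kg³·m⁶·s⁻⁶) · (kg²·m⁴·s⁻⁴·A⁻²) · (s⁻¹·A⁻¹) · A⁻¹ = kg⁷·m¹⁴·s⁻¹⁵·A⁻⁸·K⁻¹.
Left is kg⁷·m¹⁴·s⁻¹⁵·A⁻⁷·K⁻¹; right is kg⁷·m¹⁴·s⁻¹⁵·A⁻⁸·K⁻¹ — different.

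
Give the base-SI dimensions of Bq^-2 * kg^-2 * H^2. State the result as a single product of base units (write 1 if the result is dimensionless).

m⁴·s⁻²·A⁻⁴

Bq = 1/s = s⁻¹ (activity is decays per second).
So Bq⁻² = s².
H = Wb/A (inductance = flux per current),
    = kg·m²·s⁻²·A⁻².
So H² = kg²·m⁴·s⁻⁴·A⁻⁴.
Combining: Bq⁻²·kg⁻²·H² = s² · kg⁻² · (kg²·m⁴·s⁻⁴·A⁻⁴) = m⁴·s⁻²·A⁻⁴.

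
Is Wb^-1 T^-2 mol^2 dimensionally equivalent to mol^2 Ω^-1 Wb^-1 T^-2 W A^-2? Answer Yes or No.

Left side:
  Wb = kg·m²·s⁻²·A⁻¹.
  So Wb⁻¹ = kg⁻¹·m⁻²·s²·A.
  T = kg·s⁻²·A⁻¹.
  So T⁻² = kg⁻²·s⁴·A².
  Combining: Wb⁻¹·T⁻²·mol² = (kg⁻¹·m⁻²·s²·A) · (kg⁻²·s⁴·A²) · mol² = kg⁻³·m⁻²·s⁶·A³·mol².
Right side:
  Ω = kg·m²·s⁻³·A⁻².
  So Ω⁻¹ = kg⁻¹·m⁻²·s³·A².
  Wb = kg·m²·s⁻²·A⁻¹.
  So Wb⁻¹ = kg⁻¹·m⁻²·s²·A.
  T = kg·s⁻²·A⁻¹.
  So T⁻² = kg⁻²·s⁴·A².
  W = kg·m²·s⁻³.
  Combining: mol²·Ω⁻¹·Wb⁻¹·T⁻²·W·A⁻² = mol² · (kg⁻¹·m⁻²·s³·A²) · (kg⁻¹·m⁻²·s²·A) · (kg⁻²·s⁴·A²) · (kg·m²·s⁻³) · A⁻² = kg⁻³·m⁻²·s⁶·A³·mol².
Both reduce to kg⁻³·m⁻²·s⁶·A³·mol².

Yes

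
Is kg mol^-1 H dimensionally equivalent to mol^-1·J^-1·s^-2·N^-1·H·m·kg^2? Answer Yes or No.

No

Left side:
  H = kg·m²·s⁻²·A⁻².
  Combining: kg·mol⁻¹·H = kg · mol⁻¹ · (kg·m²·s⁻²·A⁻²) = kg²·m²·s⁻²·A⁻²·mol⁻¹.
Right side:
  J = N·m (work = force × distance),
      = kg·m²·s⁻².
  So J⁻¹ = kg⁻¹·m⁻²·s².
  N = kg·m/s² = kg·m·s⁻² (force = mass × acceleration).
  So N⁻¹ = kg⁻¹·m⁻¹·s².
  H = Wb/A (inductance = flux per current),
      = kg·m²·s⁻²·A⁻².
  Combining: mol⁻¹·J⁻¹·s⁻²·N⁻¹·H·m·kg² = mol⁻¹ · (kg⁻¹·m⁻²·s²) · s⁻² · (kg⁻¹·m⁻¹·s²) · (kg·m²·s⁻²·A⁻²) · m · kg² = kg·A⁻²·mol⁻¹.
Left is kg²·m²·s⁻²·A⁻²·mol⁻¹; right is kg·A⁻²·mol⁻¹ — different.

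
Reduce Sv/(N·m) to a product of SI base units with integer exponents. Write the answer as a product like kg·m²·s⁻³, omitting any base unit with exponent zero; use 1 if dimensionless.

N = kg·m/s² = kg·m·s⁻² (force = mass × acceleration).
So N⁻¹ = kg⁻¹·m⁻¹·s².
Sv = J/kg (equivalent dose = energy per mass),
    = m²·s⁻².
Combining: N⁻¹·m⁻¹·Sv = (kg⁻¹·m⁻¹·s²) · m⁻¹ · (m²·s⁻²) = kg⁻¹.

kg⁻¹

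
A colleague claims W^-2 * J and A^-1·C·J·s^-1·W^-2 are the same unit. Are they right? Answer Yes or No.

Yes

Left side:
  W = kg·m²·s⁻³.
  So W⁻² = kg⁻²·m⁻⁴·s⁶.
  J = kg·m²·s⁻².
  Combining: W⁻²·J = (kg⁻²·m⁻⁴·s⁶) · (kg·m²·s⁻²) = kg⁻¹·m⁻²·s⁴.
Right side:
  C = A·s = s·A (charge = current × time).
  J = N·m (work = force × distance),
      = kg·m²·s⁻².
  W = J/s (power = energy per time),
      = kg·m²·s⁻³.
  So W⁻² = kg⁻²·m⁻⁴·s⁶.
  Combining: A⁻¹·C·J·s⁻¹·W⁻² = A⁻¹ · (s·A) · (kg·m²·s⁻²) · s⁻¹ · (kg⁻²·m⁻⁴·s⁶) = kg⁻¹·m⁻²·s⁴.
Both reduce to kg⁻¹·m⁻²·s⁴.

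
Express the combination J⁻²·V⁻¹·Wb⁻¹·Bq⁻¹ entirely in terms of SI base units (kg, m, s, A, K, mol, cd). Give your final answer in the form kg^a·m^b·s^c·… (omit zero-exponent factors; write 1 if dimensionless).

J = N·m (work = force × distance),
    = kg·m²·s⁻².
So J⁻² = kg⁻²·m⁻⁴·s⁴.
V = W/A (potential = power per current),
    = kg·m²·s⁻³·A⁻¹.
So V⁻¹ = kg⁻¹·m⁻²·s³·A.
Wb = V·s (flux: a volt is a weber per second),
    = kg·m²·s⁻²·A⁻¹.
So Wb⁻¹ = kg⁻¹·m⁻²·s²·A.
Bq = 1/s = s⁻¹ (activity is decays per second).
So Bq⁻¹ = s.
Combining: J⁻²·V⁻¹·Wb⁻¹·Bq⁻¹ = (kg⁻²·m⁻⁴·s⁴) · (kg⁻¹·m⁻²·s³·A) · (kg⁻¹·m⁻²·s²·A) · s = kg⁻⁴·m⁻⁸·s¹⁰·A².

kg⁻⁴·m⁻⁸·s¹⁰·A²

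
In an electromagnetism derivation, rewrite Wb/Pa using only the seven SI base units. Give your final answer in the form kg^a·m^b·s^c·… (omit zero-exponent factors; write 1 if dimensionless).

Pa = kg·m⁻¹·s⁻².
So Pa⁻¹ = kg⁻¹·m·s².
Wb = kg·m²·s⁻²·A⁻¹.
Combining: Pa⁻¹·Wb = (kg⁻¹·m·s²) · (kg·m²·s⁻²·A⁻¹) = m³·A⁻¹.

m³·A⁻¹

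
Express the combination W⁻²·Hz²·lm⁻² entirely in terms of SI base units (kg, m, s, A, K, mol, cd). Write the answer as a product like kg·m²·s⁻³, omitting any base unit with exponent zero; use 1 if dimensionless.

W = J/s (power = energy per time),
    = kg·m²·s⁻³.
So W⁻² = kg⁻²·m⁻⁴·s⁶.
Hz = 1/s = s⁻¹ (frequency is cycles per second).
So Hz² = s⁻².
lm = cd·sr = cd (luminous flux; sr is dimensionless).
So lm⁻² = cd⁻².
Combining: W⁻²·Hz²·lm⁻² = (kg⁻²·m⁻⁴·s⁶) · s⁻² · cd⁻² = kg⁻²·m⁻⁴·s⁴·cd⁻².

kg⁻²·m⁻⁴·s⁴·cd⁻²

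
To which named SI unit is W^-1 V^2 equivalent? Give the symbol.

W = kg·m²·s⁻³.
So W⁻¹ = kg⁻¹·m⁻²·s³.
V = kg·m²·s⁻³·A⁻¹.
So V² = kg²·m⁴·s⁻⁶·A⁻².
Combining: W⁻¹·V² = (kg⁻¹·m⁻²·s³) · (kg²·m⁴·s⁻⁶·A⁻²) = kg·m²·s⁻³·A⁻².
kg·m²·s⁻³·A⁻² is the base-SI form of the ohm.

Ω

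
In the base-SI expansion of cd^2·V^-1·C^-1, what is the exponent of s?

V = kg·m²·s⁻³·A⁻¹.
So V⁻¹ = kg⁻¹·m⁻²·s³·A.
C = s·A.
So C⁻¹ = s⁻¹·A⁻¹.
Combining: cd²·V⁻¹·C⁻¹ = cd² · (kg⁻¹·m⁻²·s³·A) · (s⁻¹·A⁻¹) = kg⁻¹·m⁻²·s²·cd².
The exponent of s is 2.

2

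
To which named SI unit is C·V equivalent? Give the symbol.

C = A·s = s·A (charge = current × time).
V = W/A (potential = power per current),
    = kg·m²·s⁻³·A⁻¹.
Combining: C·V = (s·A) · (kg·m²·s⁻³·A⁻¹) = kg·m²·s⁻².
kg·m²·s⁻² is the base-SI form of the joule.

J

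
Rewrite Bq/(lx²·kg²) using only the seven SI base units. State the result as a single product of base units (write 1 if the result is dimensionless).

kg⁻²·m⁴·s⁻¹·cd⁻²

Bq = s⁻¹.
lx = m⁻²·cd.
So lx⁻² = m⁴·cd⁻².
Combining: Bq·lx⁻²·kg⁻² = s⁻¹ · (m⁴·cd⁻²) · kg⁻² = kg⁻²·m⁴·s⁻¹·cd⁻².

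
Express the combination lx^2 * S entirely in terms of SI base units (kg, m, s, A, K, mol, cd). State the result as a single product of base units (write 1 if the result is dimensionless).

lx = lm/m² (illuminance = luminous flux per area),
    = m⁻²·cd.
So lx² = m⁻⁴·cd².
S = 1/Ω (conductance is reciprocal resistance),
    = kg⁻¹·m⁻²·s³·A².
Combining: lx²·S = (m⁻⁴·cd²) · (kg⁻¹·m⁻²·s³·A²) = kg⁻¹·m⁻⁶·s³·A²·cd².

kg⁻¹·m⁻⁶·s³·A²·cd²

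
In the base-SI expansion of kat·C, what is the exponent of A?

1

kat = mol/s = s⁻¹·mol (catalytic activity).
C = A·s = s·A (charge = current × time).
Combining: kat·C = (s⁻¹·mol) · (s·A) = A·mol.
The exponent of A is 1.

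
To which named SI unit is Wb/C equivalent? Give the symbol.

Ω

Wb = kg·m²·s⁻²·A⁻¹.
C = s·A.
So C⁻¹ = s⁻¹·A⁻¹.
Combining: Wb·C⁻¹ = (kg·m²·s⁻²·A⁻¹) · (s⁻¹·A⁻¹) = kg·m²·s⁻³·A⁻².
kg·m²·s⁻³·A⁻² is the base-SI form of the ohm.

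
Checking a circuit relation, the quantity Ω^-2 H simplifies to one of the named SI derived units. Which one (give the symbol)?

Ω = kg·m²·s⁻³·A⁻².
So Ω⁻² = kg⁻²·m⁻⁴·s⁶·A⁴.
H = kg·m²·s⁻²·A⁻².
Combining: Ω⁻²·H = (kg⁻²·m⁻⁴·s⁶·A⁴) · (kg·m²·s⁻²·A⁻²) = kg⁻¹·m⁻²·s⁴·A².
kg⁻¹·m⁻²·s⁴·A² is the base-SI form of the farad.

F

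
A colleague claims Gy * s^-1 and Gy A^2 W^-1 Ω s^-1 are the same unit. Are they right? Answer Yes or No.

Yes

Left side:
  Gy = m²·s⁻².
  Combining: Gy·s⁻¹ = (m²·s⁻²) · s⁻¹ = m²·s⁻³.
Right side:
  Gy = J/kg (absorbed dose = energy per mass),
      = m²·s⁻².
  W = J/s (power = energy per time),
      = kg·m²·s⁻³.
  So W⁻¹ = kg⁻¹·m⁻²·s³.
  Ω = V/A (resistance = voltage per current),
      = kg·m²·s⁻³·A⁻².
  Combining: Gy·A²·W⁻¹·Ω·s⁻¹ = (m²·s⁻²) · A² · (kg⁻¹·m⁻²·s³) · (kg·m²·s⁻³·A⁻²) · s⁻¹ = m²·s⁻³.
Both reduce to m²·s⁻³.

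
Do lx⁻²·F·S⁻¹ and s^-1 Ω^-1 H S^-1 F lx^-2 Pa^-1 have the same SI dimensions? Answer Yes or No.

No

Left side:
  lx = lm/m² (illuminance = luminous flux per area),
      = m⁻²·cd.
  So lx⁻² = m⁴·cd⁻².
  F = C/V (capacitance = charge per voltage),
      = A·s/(kg·m²·s⁻³·A⁻¹) (substituting C and V),
      = kg⁻¹·m⁻²·s⁴·A².
  S = 1/Ω (conductance is reciprocal resistance),
      = kg⁻¹·m⁻²·s³·A².
  So S⁻¹ = kg·m²·s⁻³·A⁻².
  Combining: lx⁻²·F·S⁻¹ = (m⁴·cd⁻²) · (kg⁻¹·m⁻²·s⁴·A²) · (kg·m²·s⁻³·A⁻²) = m⁴·s·cd⁻².
Right side:
  Ω = V/A (resistance = voltage per current),
      = kg·m²·s⁻³·A⁻².
  So Ω⁻¹ = kg⁻¹·m⁻²·s³·A².
  H = Wb/A (inductance = flux per current),
      = kg·m²·s⁻²·A⁻².
  S = 1/Ω (conductance is reciprocal resistance),
      = kg⁻¹·m⁻²·s³·A².
  So S⁻¹ = kg·m²·s⁻³·A⁻².
  F = C/V (capacitance = charge per voltage),
      = A·s/(kg·m²·s⁻³·A⁻¹) (substituting C and V),
      = kg⁻¹·m⁻²·s⁴·A².
  lx = lm/m² (illuminance = luminous flux per area),
      = m⁻²·cd.
  So lx⁻² = m⁴·cd⁻².
  Pa = N/m² (pressure = force per area),
      = kg·m⁻¹·s⁻².
  So Pa⁻¹ = kg⁻¹·m·s².
  Combining: s⁻¹·Ω⁻¹·H·S⁻¹·F·lx⁻²·Pa⁻¹ = s⁻¹ · (kg⁻¹·m⁻²·s³·A²) · (kg·m²·s⁻²·A⁻²) · (kg·m²·s⁻³·A⁻²) · (kg⁻¹·m⁻²·s⁴·A²) · (m⁴·cd⁻²) · (kg⁻¹·m·s²) = kg⁻¹·m⁵·s³·cd⁻².
Left is m⁴·s·cd⁻²; right is kg⁻¹·m⁵·s³·cd⁻² — different.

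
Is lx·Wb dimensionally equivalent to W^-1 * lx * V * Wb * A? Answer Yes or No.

Yes

Left side:
  lx = lm/m² (illuminance = luminous flux per area),
      = m⁻²·cd.
  Wb = V·s (flux: a volt is a weber per second),
      = kg·m²·s⁻²·A⁻¹.
  Combining: lx·Wb = (m⁻²·cd) · (kg·m²·s⁻²·A⁻¹) = kg·s⁻²·A⁻¹·cd.
Right side:
  W = J/s (power = energy per time),
      = kg·m²·s⁻³.
  So W⁻¹ = kg⁻¹·m⁻²·s³.
  lx = lm/m² (illuminance = luminous flux per area),
      = m⁻²·cd.
  V = W/A (potential = power per current),
      = kg·m²·s⁻³·A⁻¹.
  Wb = V·s (flux: a volt is a weber per second),
      = kg·m²·s⁻²·A⁻¹.
  Combining: W⁻¹·lx·V·Wb·A = (kg⁻¹·m⁻²·s³) · (m⁻²·cd) · (kg·m²·s⁻³·A⁻¹) · (kg·m²·s⁻²·A⁻¹) · A = kg·s⁻²·A⁻¹·cd.
Both reduce to kg·s⁻²·A⁻¹·cd.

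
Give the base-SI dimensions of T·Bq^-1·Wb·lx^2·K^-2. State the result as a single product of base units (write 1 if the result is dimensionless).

kg²·m⁻²·s⁻³·A⁻²·K⁻²·cd²

T = kg·s⁻²·A⁻¹.
Bq = s⁻¹.
So Bq⁻¹ = s.
Wb = kg·m²·s⁻²·A⁻¹.
lx = m⁻²·cd.
So lx² = m⁻⁴·cd².
Combining: T·Bq⁻¹·Wb·lx²·K⁻² = (kg·s⁻²·A⁻¹) · s · (kg·m²·s⁻²·A⁻¹) · (m⁻⁴·cd²) · K⁻² = kg²·m⁻²·s⁻³·A⁻²·K⁻²·cd².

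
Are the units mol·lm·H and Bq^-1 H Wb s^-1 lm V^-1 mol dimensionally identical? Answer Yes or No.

Left side:
  lm = cd·sr = cd (luminous flux; sr is dimensionless).
  H = Wb/A (inductance = flux per current),
      = kg·m²·s⁻²·A⁻².
  Combining: mol·lm·H = mol · cd · (kg·m²·s⁻²·A⁻²) = kg·m²·s⁻²·A⁻²·mol·cd.
Right side:
  Bq = 1/s = s⁻¹ (activity is decays per second).
  So Bq⁻¹ = s.
  H = Wb/A (inductance = flux per current),
      = kg·m²·s⁻²·A⁻².
  Wb = V·s (flux: a volt is a weber per second),
      = kg·m²·s⁻²·A⁻¹.
  lm = cd·sr = cd (luminous flux; sr is dimensionless).
  V = W/A (potential = power per current),
      = kg·m²·s⁻³·A⁻¹.
  So V⁻¹ = kg⁻¹·m⁻²·s³·A.
  Combining: Bq⁻¹·H·Wb·s⁻¹·lm·V⁻¹·mol = s · (kg·m²·s⁻²·A⁻²) · (kg·m²·s⁻²·A⁻¹) · s⁻¹ · cd · (kg⁻¹·m⁻²·s³·A) · mol = kg·m²·s⁻¹·A⁻²·mol·cd.
Left is kg·m²·s⁻²·A⁻²·mol·cd; right is kg·m²·s⁻¹·A⁻²·mol·cd — different.

No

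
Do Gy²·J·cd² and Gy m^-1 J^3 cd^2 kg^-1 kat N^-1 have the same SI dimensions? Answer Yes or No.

Left side:
  Gy = m²·s⁻².
  So Gy² = m⁴·s⁻⁴.
  J = kg·m²·s⁻².
  Combining: Gy²·J·cd² = (m⁴·s⁻⁴) · (kg·m²·s⁻²) · cd² = kg·m⁶·s⁻⁶·cd².
Right side:
  Gy = m²·s⁻².
  J = kg·m²·s⁻².
  So J³ = kg³·m⁶·s⁻⁶.
  kat = s⁻¹·mol.
  N = kg·m·s⁻².
  So N⁻¹ = kg⁻¹·m⁻¹·s².
  Combining: Gy·m⁻¹·J³·cd²·kg⁻¹·kat·N⁻¹ = (m²·s⁻²) · m⁻¹ · (kg³·m⁶·s⁻⁶) · cd² · kg⁻¹ · (s⁻¹·mol) · (kg⁻¹·m⁻¹·s²) = kg·m⁶·s⁻⁷·mol·cd².
Left is kg·m⁶·s⁻⁶·cd²; right is kg·m⁶·s⁻⁷·mol·cd² — different.

No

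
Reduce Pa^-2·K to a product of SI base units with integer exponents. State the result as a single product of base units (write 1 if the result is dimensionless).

Pa = kg·m⁻¹·s⁻².
So Pa⁻² = kg⁻²·m²·s⁴.
Combining: Pa⁻²·K = (kg⁻²·m²·s⁴) · K = kg⁻²·m²·s⁴·K.

kg⁻²·m²·s⁴·K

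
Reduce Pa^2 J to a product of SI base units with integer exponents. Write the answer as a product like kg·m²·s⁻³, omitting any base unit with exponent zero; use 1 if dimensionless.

Pa = kg·m⁻¹·s⁻².
So Pa² = kg²·m⁻²·s⁻⁴.
J = kg·m²·s⁻².
Combining: Pa²·J = (kg²·m⁻²·s⁻⁴) · (kg·m²·s⁻²) = kg³·s⁻⁶.

kg³·s⁻⁶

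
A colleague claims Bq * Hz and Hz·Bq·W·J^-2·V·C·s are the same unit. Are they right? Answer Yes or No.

Left side:
  Bq = 1/s = s⁻¹ (activity is decays per second).
  Hz = 1/s = s⁻¹ (frequency is cycles per second).
  Combining: Bq·Hz = s⁻¹ · s⁻¹ = s⁻².
Right side:
  Hz = 1/s = s⁻¹ (frequency is cycles per second).
  Bq = 1/s = s⁻¹ (activity is decays per second).
  W = J/s (power = energy per time),
      = kg·m²·s⁻³.
  J = N·m (work = force × distance),
      = kg·m²·s⁻².
  So J⁻² = kg⁻²·m⁻⁴·s⁴.
  V = W/A (potential = power per current),
      = kg·m²·s⁻³·A⁻¹.
  C = A·s = s·A (charge = current × time).
  Combining: Hz·Bq·W·J⁻²·V·C·s = s⁻¹ · s⁻¹ · (kg·m²·s⁻³) · (kg⁻²·m⁻⁴·s⁴) · (kg·m²·s⁻³·A⁻¹) · (s·A) · s = s⁻².
Both reduce to s⁻².

Yes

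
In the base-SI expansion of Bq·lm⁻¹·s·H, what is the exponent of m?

2

Bq = s⁻¹.
lm = cd.
So lm⁻¹ = cd⁻¹.
H = kg·m²·s⁻²·A⁻².
Combining: Bq·lm⁻¹·s·H = s⁻¹ · cd⁻¹ · s · (kg·m²·s⁻²·A⁻²) = kg·m²·s⁻²·A⁻²·cd⁻¹.
The exponent of m is 2.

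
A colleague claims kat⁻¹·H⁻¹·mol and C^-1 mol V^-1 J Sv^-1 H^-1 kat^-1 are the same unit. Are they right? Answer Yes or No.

Left side:
  kat = s⁻¹·mol.
  So kat⁻¹ = s·mol⁻¹.
  H = kg·m²·s⁻²·A⁻².
  So H⁻¹ = kg⁻¹·m⁻²·s²·A².
  Combining: kat⁻¹·H⁻¹·mol = (s·mol⁻¹) · (kg⁻¹·m⁻²·s²·A²) · mol = kg⁻¹·m⁻²·s³·A².
Right side:
  C = s·A.
  So C⁻¹ = s⁻¹·A⁻¹.
  V = kg·m²·s⁻³·A⁻¹.
  So V⁻¹ = kg⁻¹·m⁻²·s³·A.
  J = kg·m²·s⁻².
  Sv = m²·s⁻².
  So Sv⁻¹ = m⁻²·s².
  H = kg·m²·s⁻²·A⁻².
  So H⁻¹ = kg⁻¹·m⁻²·s²·A².
  kat = s⁻¹·mol.
  So kat⁻¹ = s·mol⁻¹.
  Combining: C⁻¹·mol·V⁻¹·J·Sv⁻¹·H⁻¹·kat⁻¹ = (s⁻¹·A⁻¹) · mol · (kg⁻¹·m⁻²·s³·A) · (kg·m²·s⁻²) · (m⁻²·s²) · (kg⁻¹·m⁻²·s²·A²) · (s·mol⁻¹) = kg⁻¹·m⁻⁴·s⁵·A².
Left is kg⁻¹·m⁻²·s³·A²; right is kg⁻¹·m⁻⁴·s⁵·A² — different.

No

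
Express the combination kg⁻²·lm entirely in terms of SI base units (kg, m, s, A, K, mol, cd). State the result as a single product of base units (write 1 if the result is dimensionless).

kg⁻²·cd

lm = cd.
Combining: kg⁻²·lm = kg⁻² · cd = kg⁻²·cd.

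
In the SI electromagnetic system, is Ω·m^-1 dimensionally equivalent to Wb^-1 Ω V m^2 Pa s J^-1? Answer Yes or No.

Yes

Left side:
  Ω = kg·m²·s⁻³·A⁻².
  Combining: Ω·m⁻¹ = (kg·m²·s⁻³·A⁻²) · m⁻¹ = kg·m·s⁻³·A⁻².
Right side:
  Wb = kg·m²·s⁻²·A⁻¹.
  So Wb⁻¹ = kg⁻¹·m⁻²·s²·A.
  Ω = kg·m²·s⁻³·A⁻².
  V = kg·m²·s⁻³·A⁻¹.
  Pa = kg·m⁻¹·s⁻².
  J = kg·m²·s⁻².
  So J⁻¹ = kg⁻¹·m⁻²·s².
  Combining: Wb⁻¹·Ω·V·m²·Pa·s·J⁻¹ = (kg⁻¹·m⁻²·s²·A) · (kg·m²·s⁻³·A⁻²) · (kg·m²·s⁻³·A⁻¹) · m² · (kg·m⁻¹·s⁻²) · s · (kg⁻¹·m⁻²·s²) = kg·m·s⁻³·A⁻².
Both reduce to kg·m·s⁻³·A⁻².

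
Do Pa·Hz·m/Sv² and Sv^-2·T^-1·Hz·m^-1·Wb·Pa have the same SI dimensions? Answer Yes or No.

Yes

Left side:
  Sv = J/kg (equivalent dose = energy per mass),
      = m²·s⁻².
  So Sv⁻² = m⁻⁴·s⁴.
  Pa = N/m² (pressure = force per area),
      = kg·m⁻¹·s⁻².
  Hz = 1/s = s⁻¹ (frequency is cycles per second).
  Combining: Sv⁻²·Pa·Hz·m = (m⁻⁴·s⁴) · (kg·m⁻¹·s⁻²) · s⁻¹ · m = kg·m⁻⁴·s.
Right side:
  Sv = J/kg (equivalent dose = energy per mass),
      = m²·s⁻².
  So Sv⁻² = m⁻⁴·s⁴.
  T = Wb/m² (flux density = flux per area),
      = kg·s⁻²·A⁻¹.
  So T⁻¹ = kg⁻¹·s²·A.
  Hz = 1/s = s⁻¹ (frequency is cycles per second).
  Wb = V·s (flux: a volt is a weber per second),
      = kg·m²·s⁻²·A⁻¹.
  Pa = N/m² (pressure = force per area),
      = kg·m⁻¹·s⁻².
  Combining: Sv⁻²·T⁻¹·Hz·m⁻¹·Wb·Pa = (m⁻⁴·s⁴) · (kg⁻¹·s²·A) · s⁻¹ · m⁻¹ · (kg·m²·s⁻²·A⁻¹) · (kg·m⁻¹·s⁻²) = kg·m⁻⁴·s.
Both reduce to kg·m⁻⁴·s.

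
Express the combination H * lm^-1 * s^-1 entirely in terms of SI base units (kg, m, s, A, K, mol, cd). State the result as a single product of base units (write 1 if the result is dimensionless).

kg·m²·s⁻³·A⁻²·cd⁻¹

H = Wb/A (inductance = flux per current),
    = kg·m²·s⁻²·A⁻².
lm = cd·sr = cd (luminous flux; sr is dimensionless).
So lm⁻¹ = cd⁻¹.
Combining: H·lm⁻¹·s⁻¹ = (kg·m²·s⁻²·A⁻²) · cd⁻¹ · s⁻¹ = kg·m²·s⁻³·A⁻²·cd⁻¹.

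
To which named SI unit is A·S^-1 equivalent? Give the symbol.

V

S = 1/Ω (conductance is reciprocal resistance),
    = kg⁻¹·m⁻²·s³·A².
So S⁻¹ = kg·m²·s⁻³·A⁻².
Combining: A·S⁻¹ = A · (kg·m²·s⁻³·A⁻²) = kg·m²·s⁻³·A⁻¹.
kg·m²·s⁻³·A⁻¹ is the base-SI form of the volt.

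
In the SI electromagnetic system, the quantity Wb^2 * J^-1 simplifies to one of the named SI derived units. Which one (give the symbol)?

H

Wb = kg·m²·s⁻²·A⁻¹.
So Wb² = kg²·m⁴·s⁻⁴·A⁻².
J = kg·m²·s⁻².
So J⁻¹ = kg⁻¹·m⁻²·s².
Combining: Wb²·J⁻¹ = (kg²·m⁴·s⁻⁴·A⁻²) · (kg⁻¹·m⁻²·s²) = kg·m²·s⁻²·A⁻².
kg·m²·s⁻²·A⁻² is the base-SI form of the henry.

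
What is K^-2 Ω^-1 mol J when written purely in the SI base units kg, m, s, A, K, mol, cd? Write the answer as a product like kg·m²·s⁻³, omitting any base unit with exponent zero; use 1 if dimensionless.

s·A²·K⁻²·mol

Ω = V/A (resistance = voltage per current),
    = kg·m²·s⁻³·A⁻².
So Ω⁻¹ = kg⁻¹·m⁻²·s³·A².
J = N·m (work = force × distance),
    = kg·m²·s⁻².
Combining: K⁻²·Ω⁻¹·mol·J = K⁻² · (kg⁻¹·m⁻²·s³·A²) · mol · (kg·m²·s⁻²) = s·A²·K⁻²·mol.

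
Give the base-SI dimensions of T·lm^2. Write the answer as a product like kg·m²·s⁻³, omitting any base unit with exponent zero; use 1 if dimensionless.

T = Wb/m² (flux density = flux per area),
    = kg·s⁻²·A⁻¹.
lm = cd·sr = cd (luminous flux; sr is dimensionless).
So lm² = cd².
Combining: T·lm² = (kg·s⁻²·A⁻¹) · cd² = kg·s⁻²·A⁻¹·cd².

kg·s⁻²·A⁻¹·cd²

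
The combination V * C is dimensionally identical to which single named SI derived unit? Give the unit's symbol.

J

V = W/A (potential = power per current),
    = kg·m²·s⁻³·A⁻¹.
C = A·s = s·A (charge = current × time).
Combining: V·C = (kg·m²·s⁻³·A⁻¹) · (s·A) = kg·m²·s⁻².
kg·m²·s⁻² is the base-SI form of the joule.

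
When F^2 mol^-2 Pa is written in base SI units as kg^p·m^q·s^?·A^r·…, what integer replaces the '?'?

F = C/V (capacitance = charge per voltage),
    = A·s/(kg·m²·s⁻³·A⁻¹) (substituting C and V),
    = kg⁻¹·m⁻²·s⁴·A².
So F² = kg⁻²·m⁻⁴·s⁸·A⁴.
Pa = N/m² (pressure = force per area),
    = kg·m⁻¹·s⁻².
Combining: F²·mol⁻²·Pa = (kg⁻²·m⁻⁴·s⁸·A⁴) · mol⁻² · (kg·m⁻¹·s⁻²) = kg⁻¹·m⁻⁵·s⁶·A⁴·mol⁻².
The exponent of s is 6.

6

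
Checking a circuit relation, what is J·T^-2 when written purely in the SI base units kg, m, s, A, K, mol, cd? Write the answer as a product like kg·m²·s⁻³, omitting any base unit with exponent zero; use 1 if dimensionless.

kg⁻¹·m²·s²·A²

J = kg·m²·s⁻².
T = kg·s⁻²·A⁻¹.
So T⁻² = kg⁻²·s⁴·A².
Combining: J·T⁻² = (kg·m²·s⁻²) · (kg⁻²·s⁴·A²) = kg⁻¹·m²·s²·A².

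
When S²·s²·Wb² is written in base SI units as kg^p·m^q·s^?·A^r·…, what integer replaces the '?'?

4

S = 1/Ω (conductance is reciprocal resistance),
    = kg⁻¹·m⁻²·s³·A².
So S² = kg⁻²·m⁻⁴·s⁶·A⁴.
Wb = V·s (flux: a volt is a weber per second),
    = kg·m²·s⁻²·A⁻¹.
So Wb² = kg²·m⁴·s⁻⁴·A⁻².
Combining: S²·s²·Wb² = (kg⁻²·m⁻⁴·s⁶·A⁴) · s² · (kg²·m⁴·s⁻⁴·A⁻²) = s⁴·A².
The exponent of s is 4.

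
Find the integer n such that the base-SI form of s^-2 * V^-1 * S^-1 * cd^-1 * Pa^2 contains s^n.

V = kg·m²·s⁻³·A⁻¹.
So V⁻¹ = kg⁻¹·m⁻²·s³·A.
S = kg⁻¹·m⁻²·s³·A².
So S⁻¹ = kg·m²·s⁻³·A⁻².
Pa = kg·m⁻¹·s⁻².
So Pa² = kg²·m⁻²·s⁻⁴.
Combining: s⁻²·V⁻¹·S⁻¹·cd⁻¹·Pa² = s⁻² · (kg⁻¹·m⁻²·s³·A) · (kg·m²·s⁻³·A⁻²) · cd⁻¹ · (kg²·m⁻²·s⁻⁴) = kg²·m⁻²·s⁻⁶·A⁻¹·cd⁻¹.
The exponent of s is -6.

-6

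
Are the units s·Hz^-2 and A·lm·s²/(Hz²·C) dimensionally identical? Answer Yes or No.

No

Left side:
  Hz = 1/s = s⁻¹ (frequency is cycles per second).
  So Hz⁻² = s².
  Combining: s·Hz⁻² = s · s² = s³.
Right side:
  lm = cd·sr = cd (luminous flux; sr is dimensionless).
  Hz = 1/s = s⁻¹ (frequency is cycles per second).
  So Hz⁻² = s².
  C = A·s = s·A (charge = current × time).
  So C⁻¹ = s⁻¹·A⁻¹.
  Combining: A·lm·Hz⁻²·C⁻¹·s² = A · cd · s² · (s⁻¹·A⁻¹) · s² = s³·cd.
Left is s³; right is s³·cd — different.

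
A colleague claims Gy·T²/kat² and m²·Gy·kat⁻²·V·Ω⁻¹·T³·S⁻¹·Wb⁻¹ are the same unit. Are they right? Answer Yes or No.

Left side:
  Gy = J/kg (absorbed dose = energy per mass),
      = m²·s⁻².
  T = Wb/m² (flux density = flux per area),
      = kg·s⁻²·A⁻¹.
  So T² = kg²·s⁻⁴·A⁻².
  kat = mol/s = s⁻¹·mol (catalytic activity).
  So kat⁻² = s²·mol⁻².
  Combining: Gy·T²·kat⁻² = (m²·s⁻²) · (kg²·s⁻⁴·A⁻²) · (s²·mol⁻²) = kg²·m²·s⁻⁴·A⁻²·mol⁻².
Right side:
  Gy = J/kg (absorbed dose = energy per mass),
      = m²·s⁻².
  kat = mol/s = s⁻¹·mol (catalytic activity).
  So kat⁻² = s²·mol⁻².
  V = W/A (potential = power per current),
      = kg·m²·s⁻³·A⁻¹.
  Ω = V/A (resistance = voltage per current),
      = kg·m²·s⁻³·A⁻².
  So Ω⁻¹ = kg⁻¹·m⁻²·s³·A².
  T = Wb/m² (flux density = flux per area),
      = kg·s⁻²·A⁻¹.
  So T³ = kg³·s⁻⁶·A⁻³.
  S = 1/Ω (conductance is reciprocal resistance),
      = kg⁻¹·m⁻²·s³·A².
  So S⁻¹ = kg·m²·s⁻³·A⁻².
  Wb = V·s (flux: a volt is a weber per second),
      = kg·m²·s⁻²·A⁻¹.
  So Wb⁻¹ = kg⁻¹·m⁻²·s²·A.
  Combining: m²·Gy·kat⁻²·V·Ω⁻¹·T³·S⁻¹·Wb⁻¹ = m² · (m²·s⁻²) · (s²·mol⁻²) · (kg·m²·s⁻³·A⁻¹) · (kg⁻¹·m⁻²·s³·A²) · (kg³·s⁻⁶·A⁻³) · (kg·m²·s⁻³·A⁻²) · (kg⁻¹·m⁻²·s²·A) = kg³·m⁴·s⁻⁷·A⁻³·mol⁻².
Left is kg²·m²·s⁻⁴·A⁻²·mol⁻²; right is kg³·m⁴·s⁻⁷·A⁻³·mol⁻² — different.

No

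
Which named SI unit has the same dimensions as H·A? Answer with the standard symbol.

H = Wb/A (inductance = flux per current),
    = kg·m²·s⁻²·A⁻².
Combining: H·A = (kg·m²·s⁻²·A⁻²) · A = kg·m²·s⁻²·A⁻¹.
kg·m²·s⁻²·A⁻¹ is the base-SI form of the weber.

Wb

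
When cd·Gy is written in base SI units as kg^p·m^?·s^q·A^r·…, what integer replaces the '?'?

Gy = J/kg (absorbed dose = energy per mass),
    = m²·s⁻².
Combining: cd·Gy = cd · (m²·s⁻²) = m²·s⁻²·cd.
The exponent of m is 2.

2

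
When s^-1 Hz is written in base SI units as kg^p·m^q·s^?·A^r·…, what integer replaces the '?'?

-2

Hz = 1/s = s⁻¹ (frequency is cycles per second).
Combining: s⁻¹·Hz = s⁻¹ · s⁻¹ = s⁻².
The exponent of s is -2.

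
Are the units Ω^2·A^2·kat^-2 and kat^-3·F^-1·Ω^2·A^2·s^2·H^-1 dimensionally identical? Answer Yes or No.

No

Left side:
  Ω = kg·m²·s⁻³·A⁻².
  So Ω² = kg²·m⁴·s⁻⁶·A⁻⁴.
  kat = s⁻¹·mol.
  So kat⁻² = s²·mol⁻².
  Combining: Ω²·A²·kat⁻² = (kg²·m⁴·s⁻⁶·A⁻⁴) · A² · (s²·mol⁻²) = kg²·m⁴·s⁻⁴·A⁻²·mol⁻².
Right side:
  kat = mol/s = s⁻¹·mol (catalytic activity).
  So kat⁻³ = s³·mol⁻³.
  F = C/V (capacitance = charge per voltage),
      = A·s/(kg·m²·s⁻³·A⁻¹) (substituting C and V),
      = kg⁻¹·m⁻²·s⁴·A².
  So F⁻¹ = kg·m²·s⁻⁴·A⁻².
  Ω = V/A (resistance = voltage per current),
      = kg·m²·s⁻³·A⁻².
  So Ω² = kg²·m⁴·s⁻⁶·A⁻⁴.
  H = Wb/A (inductance = flux per current),
      = kg·m²·s⁻²·A⁻².
  So H⁻¹ = kg⁻¹·m⁻²·s²·A².
  Combining: kat⁻³·F⁻¹·Ω²·A²·s²·H⁻¹ = (s³·mol⁻³) · (kg·m²·s⁻⁴·A⁻²) · (kg²·m⁴·s⁻⁶·A⁻⁴) · A² · s² · (kg⁻¹·m⁻²·s²·A²) = kg²·m⁴·s⁻³·A⁻²·mol⁻³.
Left is kg²·m⁴·s⁻⁴·A⁻²·mol⁻²; right is kg²·m⁴·s⁻³·A⁻²·mol⁻³ — different.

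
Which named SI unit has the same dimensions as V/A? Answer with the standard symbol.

V = W/A (potential = power per current),
    = kg·m²·s⁻³·A⁻¹.
Combining: V·A⁻¹ = (kg·m²·s⁻³·A⁻¹) · A⁻¹ = kg·m²·s⁻³·A⁻².
kg·m²·s⁻³·A⁻² is the base-SI form of the ohm.

Ω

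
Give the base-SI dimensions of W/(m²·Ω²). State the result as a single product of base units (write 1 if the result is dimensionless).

kg⁻¹·m⁻⁴·s³·A⁴

Ω = V/A (resistance = voltage per current),
    = kg·m²·s⁻³·A⁻².
So Ω⁻² = kg⁻²·m⁻⁴·s⁶·A⁴.
W = J/s (power = energy per time),
    = kg·m²·s⁻³.
Combining: m⁻²·Ω⁻²·W = m⁻² · (kg⁻²·m⁻⁴·s⁶·A⁴) · (kg·m²·s⁻³) = kg⁻¹·m⁻⁴·s³·A⁴.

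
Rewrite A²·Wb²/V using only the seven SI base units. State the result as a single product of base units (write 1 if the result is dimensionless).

kg·m²·s⁻¹·A

Wb = V·s (flux: a volt is a weber per second),
    = kg·m²·s⁻²·A⁻¹.
So Wb² = kg²·m⁴·s⁻⁴·A⁻².
V = W/A (potential = power per current),
    = kg·m²·s⁻³·A⁻¹.
So V⁻¹ = kg⁻¹·m⁻²·s³·A.
Combining: A²·Wb²·V⁻¹ = A² · (kg²·m⁴·s⁻⁴·A⁻²) · (kg⁻¹·m⁻²·s³·A) = kg·m²·s⁻¹·A.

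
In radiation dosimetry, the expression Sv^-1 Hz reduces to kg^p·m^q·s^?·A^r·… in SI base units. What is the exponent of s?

1

Sv = J/kg (equivalent dose = energy per mass),
    = m²·s⁻².
So Sv⁻¹ = m⁻²·s².
Hz = 1/s = s⁻¹ (frequency is cycles per second).
Combining: Sv⁻¹·Hz = (m⁻²·s²) · s⁻¹ = m⁻²·s.
The exponent of s is 1.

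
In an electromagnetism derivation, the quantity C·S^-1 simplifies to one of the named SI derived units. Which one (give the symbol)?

Wb

C = A·s = s·A (charge = current × time).
S = 1/Ω (conductance is reciprocal resistance),
    = kg⁻¹·m⁻²·s³·A².
So S⁻¹ = kg·m²·s⁻³·A⁻².
Combining: C·S⁻¹ = (s·A) · (kg·m²·s⁻³·A⁻²) = kg·m²·s⁻²·A⁻¹.
kg·m²·s⁻²·A⁻¹ is the base-SI form of the weber.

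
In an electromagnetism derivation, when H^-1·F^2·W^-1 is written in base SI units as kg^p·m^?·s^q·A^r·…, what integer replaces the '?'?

H = Wb/A (inductance = flux per current),
    = kg·m²·s⁻²·A⁻².
So H⁻¹ = kg⁻¹·m⁻²·s²·A².
F = C/V (capacitance = charge per voltage),
    = A·s/(kg·m²·s⁻³·A⁻¹) (substituting C and V),
    = kg⁻¹·m⁻²·s⁴·A².
So F² = kg⁻²·m⁻⁴·s⁸·A⁴.
W = J/s (power = energy per time),
    = kg·m²·s⁻³.
So W⁻¹ = kg⁻¹·m⁻²·s³.
Combining: H⁻¹·F²·W⁻¹ = (kg⁻¹·m⁻²·s²·A²) · (kg⁻²·m⁻⁴·s⁸·A⁴) · (kg⁻¹·m⁻²·s³) = kg⁻⁴·m⁻⁸·s¹³·A⁶.
The exponent of m is -8.

-8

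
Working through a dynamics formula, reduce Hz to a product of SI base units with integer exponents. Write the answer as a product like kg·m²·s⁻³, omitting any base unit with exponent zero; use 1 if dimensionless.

s⁻¹

Hz = s⁻¹.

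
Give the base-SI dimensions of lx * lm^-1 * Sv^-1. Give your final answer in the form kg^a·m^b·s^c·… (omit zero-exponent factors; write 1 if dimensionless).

lx = lm/m² (illuminance = luminous flux per area),
    = m⁻²·cd.
lm = cd·sr = cd (luminous flux; sr is dimensionless).
So lm⁻¹ = cd⁻¹.
Sv = J/kg (equivalent dose = energy per mass),
    = m²·s⁻².
So Sv⁻¹ = m⁻²·s².
Combining: lx·lm⁻¹·Sv⁻¹ = (m⁻²·cd) · cd⁻¹ · (m⁻²·s²) = m⁻⁴·s².

m⁻⁴·s²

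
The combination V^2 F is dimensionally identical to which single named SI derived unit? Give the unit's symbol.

V = W/A (potential = power per current),
    = kg·m²·s⁻³·A⁻¹.
So V² = kg²·m⁴·s⁻⁶·A⁻².
F = C/V (capacitance = charge per voltage),
    = A·s/(kg·m²·s⁻³·A⁻¹) (substituting C and V),
    = kg⁻¹·m⁻²·s⁴·A².
Combining: V²·F = (kg²·m⁴·s⁻⁶·A⁻²) · (kg⁻¹·m⁻²·s⁴·A²) = kg·m²·s⁻².
kg·m²·s⁻² is the base-SI form of the joule.

J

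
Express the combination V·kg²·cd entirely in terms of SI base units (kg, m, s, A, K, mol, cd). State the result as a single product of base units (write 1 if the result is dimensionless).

V = W/A (potential = power per current),
    = kg·m²·s⁻³·A⁻¹.
Combining: V·kg²·cd = (kg·m²·s⁻³·A⁻¹) · kg² · cd = kg³·m²·s⁻³·A⁻¹·cd.

kg³·m²·s⁻³·A⁻¹·cd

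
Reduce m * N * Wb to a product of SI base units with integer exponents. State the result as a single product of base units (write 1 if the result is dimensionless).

kg²·m⁴·s⁻⁴·A⁻¹

N = kg·m/s² = kg·m·s⁻² (force = mass × acceleration).
Wb = V·s (flux: a volt is a weber per second),
    = kg·m²·s⁻²·A⁻¹.
Combining: m·N·Wb = m · (kg·m·s⁻²) · (kg·m²·s⁻²·A⁻¹) = kg²·m⁴·s⁻⁴·A⁻¹.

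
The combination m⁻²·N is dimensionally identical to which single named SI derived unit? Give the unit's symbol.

N = kg·m/s² = kg·m·s⁻² (force = mass × acceleration).
Combining: m⁻²·N = m⁻² · (kg·m·s⁻²) = kg·m⁻¹·s⁻².
kg·m⁻¹·s⁻² is the base-SI form of the pascal.

Pa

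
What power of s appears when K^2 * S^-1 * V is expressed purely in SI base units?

S = 1/Ω (conductance is reciprocal resistance),
    = kg⁻¹·m⁻²·s³·A².
So S⁻¹ = kg·m²·s⁻³·A⁻².
V = W/A (potential = power per current),
    = kg·m²·s⁻³·A⁻¹.
Combining: K²·S⁻¹·V = K² · (kg·m²·s⁻³·A⁻²) · (kg·m²·s⁻³·A⁻¹) = kg²·m⁴·s⁻⁶·A⁻³·K².
The exponent of s is -6.

-6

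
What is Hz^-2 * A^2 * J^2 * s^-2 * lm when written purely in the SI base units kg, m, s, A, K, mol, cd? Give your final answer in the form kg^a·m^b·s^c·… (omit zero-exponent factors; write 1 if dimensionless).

kg²·m⁴·s⁻⁴·A²·cd

Hz = s⁻¹.
So Hz⁻² = s².
J = kg·m²·s⁻².
So J² = kg²·m⁴·s⁻⁴.
lm = cd.
Combining: Hz⁻²·A²·J²·s⁻²·lm = s² · A² · (kg²·m⁴·s⁻⁴) · s⁻² · cd = kg²·m⁴·s⁻⁴·A²·cd.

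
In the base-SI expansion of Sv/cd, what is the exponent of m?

Sv = m²·s⁻².
Combining: Sv·cd⁻¹ = (m²·s⁻²) · cd⁻¹ = m²·s⁻²·cd⁻¹.
The exponent of m is 2.

2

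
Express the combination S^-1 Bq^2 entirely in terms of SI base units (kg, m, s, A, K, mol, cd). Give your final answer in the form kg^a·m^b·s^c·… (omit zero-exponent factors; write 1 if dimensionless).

S = 1/Ω (conductance is reciprocal resistance),
    = kg⁻¹·m⁻²·s³·A².
So S⁻¹ = kg·m²·s⁻³·A⁻².
Bq = 1/s = s⁻¹ (activity is decays per second).
So Bq² = s⁻².
Combining: S⁻¹·Bq² = (kg·m²·s⁻³·A⁻²) · s⁻² = kg·m²·s⁻⁵·A⁻².

kg·m²·s⁻⁵·A⁻²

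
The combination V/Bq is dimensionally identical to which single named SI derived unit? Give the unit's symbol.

Bq = 1/s = s⁻¹ (activity is decays per second).
So Bq⁻¹ = s.
V = W/A (potential = power per current),
    = kg·m²·s⁻³·A⁻¹.
Combining: Bq⁻¹·V = s · (kg·m²·s⁻³·A⁻¹) = kg·m²·s⁻²·A⁻¹.
kg·m²·s⁻²·A⁻¹ is the base-SI form of the weber.

Wb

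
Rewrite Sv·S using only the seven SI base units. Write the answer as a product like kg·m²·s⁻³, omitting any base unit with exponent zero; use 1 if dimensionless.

Sv = m²·s⁻².
S = kg⁻¹·m⁻²·s³·A².
Combining: Sv·S = (m²·s⁻²) · (kg⁻¹·m⁻²·s³·A²) = kg⁻¹·s·A².

kg⁻¹·s·A²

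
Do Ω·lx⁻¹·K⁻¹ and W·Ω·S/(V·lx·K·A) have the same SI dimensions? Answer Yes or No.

Left side:
  Ω = V/A (resistance = voltage per current),
      = kg·m²·s⁻³·A⁻².
  lx = lm/m² (illuminance = luminous flux per area),
      = m⁻²·cd.
  So lx⁻¹ = m²·cd⁻¹.
  Combining: Ω·lx⁻¹·K⁻¹ = (kg·m²·s⁻³·A⁻²) · (m²·cd⁻¹) · K⁻¹ = kg·m⁴·s⁻³·A⁻²·K⁻¹·cd⁻¹.
Right side:
  V = kg·m²·s⁻³·A⁻¹.
  So V⁻¹ = kg⁻¹·m⁻²·s³·A.
  lx = m⁻²·cd.
  So lx⁻¹ = m²·cd⁻¹.
  W = kg·m²·s⁻³.
  Ω = kg·m²·s⁻³·A⁻².
  S = kg⁻¹·m⁻²·s³·A².
  Combining: V⁻¹·lx⁻¹·W·Ω·K⁻¹·A⁻¹·S = (kg⁻¹·m⁻²·s³·A) · (m²·cd⁻¹) · (kg·m²·s⁻³) · (kg·m²·s⁻³·A⁻²) · K⁻¹ · A⁻¹ · (kg⁻¹·m⁻²·s³·A²) = m²·K⁻¹·cd⁻¹.
Left is kg·m⁴·s⁻³·A⁻²·K⁻¹·cd⁻¹; right is m²·K⁻¹·cd⁻¹ — different.

No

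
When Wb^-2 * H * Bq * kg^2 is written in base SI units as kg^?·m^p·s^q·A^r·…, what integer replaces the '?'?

Wb = V·s (flux: a volt is a weber per second),
    = kg·m²·s⁻²·A⁻¹.
So Wb⁻² = kg⁻²·m⁻⁴·s⁴·A².
H = Wb/A (inductance = flux per current),
    = kg·m²·s⁻²·A⁻².
Bq = 1/s = s⁻¹ (activity is decays per second).
Combining: Wb⁻²·H·Bq·kg² = (kg⁻²·m⁻⁴·s⁴·A²) · (kg·m²·s⁻²·A⁻²) · s⁻¹ · kg² = kg·m⁻²·s.
The exponent of kg is 1.

1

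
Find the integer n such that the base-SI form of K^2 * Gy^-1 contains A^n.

Gy = J/kg (absorbed dose = energy per mass),
    = m²·s⁻².
So Gy⁻¹ = m⁻²·s².
Combining: K²·Gy⁻¹ = K² · (m⁻²·s²) = m⁻²·s²·K².
The exponent of A is 0.

0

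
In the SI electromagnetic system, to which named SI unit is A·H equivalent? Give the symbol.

H = kg·m²·s⁻²·A⁻².
Combining: A·H = A · (kg·m²·s⁻²·A⁻²) = kg·m²·s⁻²·A⁻¹.
kg·m²·s⁻²·A⁻¹ is the base-SI form of the weber.

Wb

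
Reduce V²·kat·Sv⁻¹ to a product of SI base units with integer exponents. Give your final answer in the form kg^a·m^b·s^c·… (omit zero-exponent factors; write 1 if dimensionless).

kg²·m²·s⁻⁵·A⁻²·mol

V = kg·m²·s⁻³·A⁻¹.
So V² = kg²·m⁴·s⁻⁶·A⁻².
kat = s⁻¹·mol.
Sv = m²·s⁻².
So Sv⁻¹ = m⁻²·s².
Combining: V²·kat·Sv⁻¹ = (kg²·m⁴·s⁻⁶·A⁻²) · (s⁻¹·mol) · (m⁻²·s²) = kg²·m²·s⁻⁵·A⁻²·mol.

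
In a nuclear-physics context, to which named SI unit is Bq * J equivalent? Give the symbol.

W

Bq = 1/s = s⁻¹ (activity is decays per second).
J = N·m (work = force × distance),
    = kg·m²·s⁻².
Combining: Bq·J = s⁻¹ · (kg·m²·s⁻²) = kg·m²·s⁻³.
kg·m²·s⁻³ is the base-SI form of the watt.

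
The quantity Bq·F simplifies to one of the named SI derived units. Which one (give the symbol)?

S

Bq = s⁻¹.
F = kg⁻¹·m⁻²·s⁴·A².
Combining: Bq·F = s⁻¹ · (kg⁻¹·m⁻²·s⁴·A²) = kg⁻¹·m⁻²·s³·A².
kg⁻¹·m⁻²·s³·A² is the base-SI form of the siemens.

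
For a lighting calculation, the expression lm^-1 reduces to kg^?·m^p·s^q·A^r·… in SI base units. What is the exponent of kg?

lm = cd.
So lm⁻¹ = cd⁻¹.
The exponent of kg is 0.

0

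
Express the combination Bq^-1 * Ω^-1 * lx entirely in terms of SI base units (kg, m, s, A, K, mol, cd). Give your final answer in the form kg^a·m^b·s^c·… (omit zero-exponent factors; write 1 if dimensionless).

kg⁻¹·m⁻⁴·s⁴·A²·cd

Bq = s⁻¹.
So Bq⁻¹ = s.
Ω = kg·m²·s⁻³·A⁻².
So Ω⁻¹ = kg⁻¹·m⁻²·s³·A².
lx = m⁻²·cd.
Combining: Bq⁻¹·Ω⁻¹·lx = s · (kg⁻¹·m⁻²·s³·A²) · (m⁻²·cd) = kg⁻¹·m⁻⁴·s⁴·A²·cd.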